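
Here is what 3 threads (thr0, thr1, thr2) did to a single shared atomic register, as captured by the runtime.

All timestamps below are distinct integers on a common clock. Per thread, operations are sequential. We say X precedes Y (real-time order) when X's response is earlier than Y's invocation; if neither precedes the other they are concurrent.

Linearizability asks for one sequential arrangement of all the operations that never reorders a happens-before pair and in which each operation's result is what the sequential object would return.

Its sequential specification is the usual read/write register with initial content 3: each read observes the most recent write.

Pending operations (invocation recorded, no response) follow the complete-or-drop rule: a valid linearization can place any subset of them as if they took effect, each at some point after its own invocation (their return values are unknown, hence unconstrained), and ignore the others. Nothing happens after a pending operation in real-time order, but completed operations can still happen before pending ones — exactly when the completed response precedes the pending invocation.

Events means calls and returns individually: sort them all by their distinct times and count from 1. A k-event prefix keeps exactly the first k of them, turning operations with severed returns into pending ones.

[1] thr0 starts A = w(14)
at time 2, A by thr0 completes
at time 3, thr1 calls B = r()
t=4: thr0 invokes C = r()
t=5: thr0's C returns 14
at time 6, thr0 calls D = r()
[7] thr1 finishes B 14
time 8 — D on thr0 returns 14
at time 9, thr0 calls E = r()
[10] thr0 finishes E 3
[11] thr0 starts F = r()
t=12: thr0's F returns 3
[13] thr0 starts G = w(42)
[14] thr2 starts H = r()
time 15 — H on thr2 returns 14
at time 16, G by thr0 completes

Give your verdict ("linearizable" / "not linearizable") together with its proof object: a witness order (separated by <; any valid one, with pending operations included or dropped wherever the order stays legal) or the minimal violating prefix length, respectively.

not linearizable — minimal violating prefix: 10 events

prefix check: 1..9 passes, 1..10 fails once E's time-10 response joins
all 3 real-time-respecting orders fail — 5 completed atomic register operations, no legal replay
one such order, A, B, C, D, E, breaks at step 5 where E r() → 3 is illegal
one such order, A, C, B, D, E, breaks at step 5 where E r() → 3 is illegal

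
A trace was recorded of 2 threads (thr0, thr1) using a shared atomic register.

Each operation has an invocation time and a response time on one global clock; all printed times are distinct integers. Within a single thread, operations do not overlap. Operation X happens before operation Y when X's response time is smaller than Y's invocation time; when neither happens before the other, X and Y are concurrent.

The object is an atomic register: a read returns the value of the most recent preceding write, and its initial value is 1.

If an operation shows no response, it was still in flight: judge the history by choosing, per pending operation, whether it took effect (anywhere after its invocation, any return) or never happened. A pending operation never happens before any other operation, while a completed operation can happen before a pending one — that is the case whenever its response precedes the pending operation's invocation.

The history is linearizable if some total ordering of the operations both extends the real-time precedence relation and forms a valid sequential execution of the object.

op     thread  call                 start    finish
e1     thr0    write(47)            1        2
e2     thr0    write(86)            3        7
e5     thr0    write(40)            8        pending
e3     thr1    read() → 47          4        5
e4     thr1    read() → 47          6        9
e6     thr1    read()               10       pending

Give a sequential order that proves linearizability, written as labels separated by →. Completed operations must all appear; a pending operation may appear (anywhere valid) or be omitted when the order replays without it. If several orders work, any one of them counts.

e1 → e3 → e4 → e2

after step 1 (e1 write(47)): value 47
after step 2 (e3 read() → 47): value 47
after step 3 (e4 read() → 47): value 47
after step 4 (e2 write(86)): value 86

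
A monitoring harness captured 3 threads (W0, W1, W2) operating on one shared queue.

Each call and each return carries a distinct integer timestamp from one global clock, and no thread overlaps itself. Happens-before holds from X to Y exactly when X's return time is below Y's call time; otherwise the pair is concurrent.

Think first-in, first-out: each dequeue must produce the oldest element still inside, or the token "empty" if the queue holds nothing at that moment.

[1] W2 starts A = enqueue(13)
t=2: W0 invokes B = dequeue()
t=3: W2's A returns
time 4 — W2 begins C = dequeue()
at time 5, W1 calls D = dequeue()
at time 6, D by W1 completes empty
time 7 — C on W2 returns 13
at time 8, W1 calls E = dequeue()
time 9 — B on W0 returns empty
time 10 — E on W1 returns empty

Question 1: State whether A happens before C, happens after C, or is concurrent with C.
A spans [1,3], C spans [4,7]
resp(A)=3 < inv(C)=4

before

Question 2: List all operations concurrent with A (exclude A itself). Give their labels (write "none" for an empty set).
A spans [1,3]: anything still running between times 1 and 3 counts as concurrent
B [2,9]: concurrent
C [4,7]: after
D [5,6]: after
E [8,10]: after

B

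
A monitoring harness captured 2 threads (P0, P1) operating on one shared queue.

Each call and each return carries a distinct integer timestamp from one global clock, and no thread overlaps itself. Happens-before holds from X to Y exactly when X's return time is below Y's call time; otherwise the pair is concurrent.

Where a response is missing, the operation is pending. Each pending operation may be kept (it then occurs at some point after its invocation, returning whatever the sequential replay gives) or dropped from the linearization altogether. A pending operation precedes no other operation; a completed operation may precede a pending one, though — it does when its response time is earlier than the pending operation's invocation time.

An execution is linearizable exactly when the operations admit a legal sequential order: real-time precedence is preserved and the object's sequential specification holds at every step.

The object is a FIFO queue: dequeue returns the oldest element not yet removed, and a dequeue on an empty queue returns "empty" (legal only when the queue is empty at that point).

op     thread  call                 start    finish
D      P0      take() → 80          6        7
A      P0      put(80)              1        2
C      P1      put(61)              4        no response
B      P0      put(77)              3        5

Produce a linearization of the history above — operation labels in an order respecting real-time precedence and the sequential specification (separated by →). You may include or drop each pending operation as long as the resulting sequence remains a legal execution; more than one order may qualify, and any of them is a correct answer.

step 1: A put(80) — queue <80>
step 2: B put(77) — queue <80,77>
step 3: C put(61) (pending, included) — queue <80,77,61>
step 4: D take() → 80 — queue <77,61>

A → B → C → D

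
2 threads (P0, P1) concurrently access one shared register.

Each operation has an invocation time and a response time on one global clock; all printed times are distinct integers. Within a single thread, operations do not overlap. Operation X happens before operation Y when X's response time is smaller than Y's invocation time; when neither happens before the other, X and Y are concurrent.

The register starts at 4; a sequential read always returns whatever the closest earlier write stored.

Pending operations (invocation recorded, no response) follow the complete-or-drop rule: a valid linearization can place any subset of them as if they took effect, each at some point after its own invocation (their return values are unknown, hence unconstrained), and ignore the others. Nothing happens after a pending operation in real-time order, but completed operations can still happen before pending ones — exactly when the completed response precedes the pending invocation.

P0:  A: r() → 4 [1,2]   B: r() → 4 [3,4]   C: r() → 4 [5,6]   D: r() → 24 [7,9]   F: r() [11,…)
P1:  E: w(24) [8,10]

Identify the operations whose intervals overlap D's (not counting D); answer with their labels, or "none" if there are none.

E

concurrent with D ([7,9]): every op whose interval crosses 7..9
A [1,2]: before
B [3,4]: before
C [5,6]: before
E [8,10]: concurrent
F [11,…): after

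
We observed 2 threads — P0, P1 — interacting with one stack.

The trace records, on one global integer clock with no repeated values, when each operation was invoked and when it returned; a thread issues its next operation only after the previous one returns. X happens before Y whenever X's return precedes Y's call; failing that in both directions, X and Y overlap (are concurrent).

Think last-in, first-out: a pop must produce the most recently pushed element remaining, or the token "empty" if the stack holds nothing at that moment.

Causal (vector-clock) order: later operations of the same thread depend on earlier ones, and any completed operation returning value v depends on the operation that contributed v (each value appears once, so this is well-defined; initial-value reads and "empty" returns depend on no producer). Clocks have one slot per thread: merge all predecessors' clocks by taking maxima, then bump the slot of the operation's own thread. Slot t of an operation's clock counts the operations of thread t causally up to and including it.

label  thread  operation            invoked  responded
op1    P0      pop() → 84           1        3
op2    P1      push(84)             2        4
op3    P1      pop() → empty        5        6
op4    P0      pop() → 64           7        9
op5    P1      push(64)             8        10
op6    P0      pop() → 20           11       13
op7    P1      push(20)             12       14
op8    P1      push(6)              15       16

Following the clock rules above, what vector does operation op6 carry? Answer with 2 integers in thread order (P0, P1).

op2 (invocation 2): nothing precedes it; P1's component alone gives (0, 1)
from VC(op2)=(0, 1), op3 (invoked 5) maxes components and bumps P1 → (0, 2)
from VC(op2)=(0, 1), op1 (invoked 1) maxes components and bumps P0 → (1, 1)
from VC(op3)=(0, 2), op5 (invoked 8) maxes components and bumps P1 → (0, 3)
from VC(op5)=(0, 3), op7 (invoked 12) maxes components and bumps P1 → (0, 4)
from VC(op7)=(0, 4), op8 (invoked 15) maxes components and bumps P1 → (0, 5)
from VC(op1)=(1, 1), VC(op5)=(0, 3), op4 (invoked 7) maxes components and bumps P0 → (2, 3)
from VC(op4)=(2, 3), VC(op7)=(0, 4), op6 (invoked 11) maxes components and bumps P0 → (3, 4)
target: VC(op6) = (3, 4)

(3, 4)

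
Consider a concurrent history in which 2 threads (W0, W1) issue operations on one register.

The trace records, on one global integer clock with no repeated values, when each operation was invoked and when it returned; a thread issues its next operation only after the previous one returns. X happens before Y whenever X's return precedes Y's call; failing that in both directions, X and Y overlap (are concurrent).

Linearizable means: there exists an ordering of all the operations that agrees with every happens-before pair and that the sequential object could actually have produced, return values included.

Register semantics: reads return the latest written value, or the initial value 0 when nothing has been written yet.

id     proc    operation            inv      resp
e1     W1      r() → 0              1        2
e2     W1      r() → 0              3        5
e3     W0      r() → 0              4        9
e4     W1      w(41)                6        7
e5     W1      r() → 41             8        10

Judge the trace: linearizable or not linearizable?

witness order: e1, e2, e3, e4, e5
step 1: e1 r() → 0 — value 0
step 2: e2 r() → 0 — value 0
step 3: e3 r() → 0 — value 0
step 4: e4 w(41) — value 41
step 5: e5 r() → 41 — value 41

linearizable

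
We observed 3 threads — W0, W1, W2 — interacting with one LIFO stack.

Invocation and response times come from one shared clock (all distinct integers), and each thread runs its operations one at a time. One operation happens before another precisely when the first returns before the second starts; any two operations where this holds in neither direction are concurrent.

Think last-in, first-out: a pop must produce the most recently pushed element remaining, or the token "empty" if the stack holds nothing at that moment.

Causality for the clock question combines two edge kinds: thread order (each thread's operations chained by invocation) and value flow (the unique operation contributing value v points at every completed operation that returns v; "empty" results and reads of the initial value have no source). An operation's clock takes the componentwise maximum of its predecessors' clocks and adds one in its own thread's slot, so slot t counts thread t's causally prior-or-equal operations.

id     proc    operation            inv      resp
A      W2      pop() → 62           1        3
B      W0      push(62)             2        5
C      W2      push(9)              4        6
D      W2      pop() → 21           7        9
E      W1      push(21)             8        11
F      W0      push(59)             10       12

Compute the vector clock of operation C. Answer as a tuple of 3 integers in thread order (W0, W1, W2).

(1, 0, 2)

VC(E, invoked at 8): no causal predecessors; +1 on W1 → (0, 1, 0)
VC(B, invoked at 2): no causal predecessors; +1 on W0 → (1, 0, 0)
A (invocation 1): componentwise max over VC(B)=(1, 0, 0), +1 at W2, giving (1, 0, 1)
F (invocation 10): componentwise max over VC(B)=(1, 0, 0), +1 at W0, giving (2, 0, 0)
C (invocation 4): componentwise max over VC(A)=(1, 0, 1), +1 at W2, giving (1, 0, 2)
D (invocation 7): componentwise max over VC(C)=(1, 0, 2), VC(E)=(0, 1, 0), +1 at W2, giving (1, 1, 3)
target: VC(C) = (1, 0, 2)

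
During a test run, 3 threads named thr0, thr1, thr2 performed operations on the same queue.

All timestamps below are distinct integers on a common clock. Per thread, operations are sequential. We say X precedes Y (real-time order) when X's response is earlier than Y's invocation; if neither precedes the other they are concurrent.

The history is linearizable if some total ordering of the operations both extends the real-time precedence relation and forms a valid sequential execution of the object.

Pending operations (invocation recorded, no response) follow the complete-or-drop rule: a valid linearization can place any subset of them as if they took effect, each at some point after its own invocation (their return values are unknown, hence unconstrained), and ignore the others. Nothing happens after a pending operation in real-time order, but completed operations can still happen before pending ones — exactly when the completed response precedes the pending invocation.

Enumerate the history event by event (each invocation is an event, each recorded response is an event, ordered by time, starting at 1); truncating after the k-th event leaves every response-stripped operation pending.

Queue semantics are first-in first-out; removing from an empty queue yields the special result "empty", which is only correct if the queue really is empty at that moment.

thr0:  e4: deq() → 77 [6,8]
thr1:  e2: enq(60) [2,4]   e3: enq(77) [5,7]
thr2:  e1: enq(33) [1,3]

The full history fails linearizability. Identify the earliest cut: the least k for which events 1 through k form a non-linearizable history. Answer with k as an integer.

one valid order for events 1..7 is e1, e2, e3:
1. e1 enq(33), leaving queue <33>
2. e2 enq(60), leaving queue <33,60>
3. e3 enq(77), leaving queue <33,60,77>
adding event 8 (e4 responds at 8) leaves no legal real-time order
one such order, e1, e2, e3, e4, breaks at step 4 where e4 deq() → 77 is illegal
one such order, e1, e2, e4, e3, breaks at step 3 where e4 deq() → 77 is illegal

8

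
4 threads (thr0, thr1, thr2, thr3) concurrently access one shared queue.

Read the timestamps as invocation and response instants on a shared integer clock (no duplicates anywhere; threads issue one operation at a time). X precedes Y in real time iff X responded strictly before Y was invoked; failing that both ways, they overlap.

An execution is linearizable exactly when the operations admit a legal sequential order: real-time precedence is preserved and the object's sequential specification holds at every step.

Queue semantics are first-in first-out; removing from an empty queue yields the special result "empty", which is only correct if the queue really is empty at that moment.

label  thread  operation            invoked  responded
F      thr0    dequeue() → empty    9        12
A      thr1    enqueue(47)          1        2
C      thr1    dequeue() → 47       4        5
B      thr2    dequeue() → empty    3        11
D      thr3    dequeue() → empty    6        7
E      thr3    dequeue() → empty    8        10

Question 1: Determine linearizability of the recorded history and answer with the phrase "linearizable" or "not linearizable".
linearizable

a witness: A, C, B, D, E, F
1. A enqueue(47), leaving queue <47>
2. C dequeue() → 47, leaving queue <>
3. B dequeue() → empty, leaving queue <>
4. D dequeue() → empty, leaving queue <>
5. E dequeue() → empty, leaving queue <>
6. F dequeue() → empty, leaving queue <>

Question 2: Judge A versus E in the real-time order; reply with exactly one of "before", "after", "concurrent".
Answer: before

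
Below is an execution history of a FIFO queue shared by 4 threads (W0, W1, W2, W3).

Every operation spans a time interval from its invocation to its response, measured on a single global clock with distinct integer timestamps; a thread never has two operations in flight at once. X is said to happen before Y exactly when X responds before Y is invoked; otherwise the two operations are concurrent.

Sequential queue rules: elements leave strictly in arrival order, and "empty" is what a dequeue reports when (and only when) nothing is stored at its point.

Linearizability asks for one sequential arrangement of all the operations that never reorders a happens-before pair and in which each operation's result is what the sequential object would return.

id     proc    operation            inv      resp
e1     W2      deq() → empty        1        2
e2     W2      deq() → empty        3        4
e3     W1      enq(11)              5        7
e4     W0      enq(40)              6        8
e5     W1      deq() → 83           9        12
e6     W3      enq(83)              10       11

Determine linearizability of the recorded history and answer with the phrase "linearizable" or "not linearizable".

not linearizable

prefix check: 1..11 passes, 1..12 fails once e5's time-12 response joins
4 orders of the 6 completed FIFO queue ops respect real time; none is legal
take e1, e2, e3, e4, e5, e6: step 5 already fails, because e5 deq() → 83 cannot occur there
take e1, e2, e3, e4, e6, e5: step 6 already fails, because e5 deq() → 83 cannot occur there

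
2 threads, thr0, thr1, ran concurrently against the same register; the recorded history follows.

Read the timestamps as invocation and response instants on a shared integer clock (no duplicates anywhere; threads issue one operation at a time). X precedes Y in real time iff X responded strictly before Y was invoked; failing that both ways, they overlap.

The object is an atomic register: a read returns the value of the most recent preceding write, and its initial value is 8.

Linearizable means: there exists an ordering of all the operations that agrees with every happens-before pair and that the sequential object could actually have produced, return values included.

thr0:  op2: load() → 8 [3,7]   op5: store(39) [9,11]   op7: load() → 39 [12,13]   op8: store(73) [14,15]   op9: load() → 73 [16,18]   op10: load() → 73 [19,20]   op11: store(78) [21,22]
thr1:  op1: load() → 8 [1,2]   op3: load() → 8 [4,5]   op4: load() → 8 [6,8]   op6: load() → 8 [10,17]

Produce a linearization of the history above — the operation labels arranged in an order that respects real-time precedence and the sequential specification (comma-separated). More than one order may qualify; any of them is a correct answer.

op1, op2, op3, op4, op6, op5, op7, op8, op9, op10, op11

step 1: op1 load() → 8 — value 8
step 2: op2 load() → 8 — value 8
step 3: op3 load() → 8 — value 8
step 4: op4 load() → 8 — value 8
step 5: op6 load() → 8 — value 8
step 6: op5 store(39) — value 39
step 7: op7 load() → 39 — value 39
step 8: op8 store(73) — value 73
step 9: op9 load() → 73 — value 73
step 10: op10 load() → 73 — value 73
step 11: op11 store(78) — value 78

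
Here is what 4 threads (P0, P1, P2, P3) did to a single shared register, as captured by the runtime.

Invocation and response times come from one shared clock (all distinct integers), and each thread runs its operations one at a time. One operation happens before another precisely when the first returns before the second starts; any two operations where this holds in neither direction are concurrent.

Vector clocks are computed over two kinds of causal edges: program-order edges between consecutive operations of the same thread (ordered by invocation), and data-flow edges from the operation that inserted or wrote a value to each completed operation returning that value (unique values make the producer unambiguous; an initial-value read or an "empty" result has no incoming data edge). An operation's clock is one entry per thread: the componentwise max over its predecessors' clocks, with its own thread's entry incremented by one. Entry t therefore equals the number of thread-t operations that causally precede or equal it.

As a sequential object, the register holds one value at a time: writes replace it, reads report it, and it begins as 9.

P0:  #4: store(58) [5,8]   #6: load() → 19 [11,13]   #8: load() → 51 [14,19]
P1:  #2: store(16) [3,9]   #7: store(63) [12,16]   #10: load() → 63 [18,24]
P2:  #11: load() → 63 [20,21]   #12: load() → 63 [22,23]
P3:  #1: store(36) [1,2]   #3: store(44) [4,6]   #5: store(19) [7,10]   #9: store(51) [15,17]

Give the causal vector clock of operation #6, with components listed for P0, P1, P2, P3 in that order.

VC(#1, invoked at 1): no causal predecessors; +1 on P3 → (0, 0, 0, 1)
VC(#2, invoked at 3): no causal predecessors; +1 on P1 → (0, 1, 0, 0)
VC(#4, invoked at 5): no causal predecessors; +1 on P0 → (1, 0, 0, 0)
#3 (invocation 4): componentwise max over VC(#1)=(0, 0, 0, 1), +1 at P3, giving (0, 0, 0, 2)
#7 (invocation 12): componentwise max over VC(#2)=(0, 1, 0, 0), +1 at P1, giving (0, 2, 0, 0)
#5 (invocation 7): componentwise max over VC(#3)=(0, 0, 0, 2), +1 at P3, giving (0, 0, 0, 3)
#11 (invocation 20): componentwise max over VC(#7)=(0, 2, 0, 0), +1 at P2, giving (0, 2, 1, 0)
#10 (invocation 18): componentwise max over VC(#7)=(0, 2, 0, 0), +1 at P1, giving (0, 3, 0, 0)
#9 (invocation 15): componentwise max over VC(#5)=(0, 0, 0, 3), +1 at P3, giving (0, 0, 0, 4)
#12 (invocation 22): componentwise max over VC(#7)=(0, 2, 0, 0), VC(#11)=(0, 2, 1, 0), +1 at P2, giving (0, 2, 2, 0)
#6 (invocation 11): componentwise max over VC(#4)=(1, 0, 0, 0), VC(#5)=(0, 0, 0, 3), +1 at P0, giving (2, 0, 0, 3)
#8 (invocation 14): componentwise max over VC(#6)=(2, 0, 0, 3), VC(#9)=(0, 0, 0, 4), +1 at P0, giving (3, 0, 0, 4)
target: VC(#6) = (2, 0, 0, 3)

(2, 0, 0, 3)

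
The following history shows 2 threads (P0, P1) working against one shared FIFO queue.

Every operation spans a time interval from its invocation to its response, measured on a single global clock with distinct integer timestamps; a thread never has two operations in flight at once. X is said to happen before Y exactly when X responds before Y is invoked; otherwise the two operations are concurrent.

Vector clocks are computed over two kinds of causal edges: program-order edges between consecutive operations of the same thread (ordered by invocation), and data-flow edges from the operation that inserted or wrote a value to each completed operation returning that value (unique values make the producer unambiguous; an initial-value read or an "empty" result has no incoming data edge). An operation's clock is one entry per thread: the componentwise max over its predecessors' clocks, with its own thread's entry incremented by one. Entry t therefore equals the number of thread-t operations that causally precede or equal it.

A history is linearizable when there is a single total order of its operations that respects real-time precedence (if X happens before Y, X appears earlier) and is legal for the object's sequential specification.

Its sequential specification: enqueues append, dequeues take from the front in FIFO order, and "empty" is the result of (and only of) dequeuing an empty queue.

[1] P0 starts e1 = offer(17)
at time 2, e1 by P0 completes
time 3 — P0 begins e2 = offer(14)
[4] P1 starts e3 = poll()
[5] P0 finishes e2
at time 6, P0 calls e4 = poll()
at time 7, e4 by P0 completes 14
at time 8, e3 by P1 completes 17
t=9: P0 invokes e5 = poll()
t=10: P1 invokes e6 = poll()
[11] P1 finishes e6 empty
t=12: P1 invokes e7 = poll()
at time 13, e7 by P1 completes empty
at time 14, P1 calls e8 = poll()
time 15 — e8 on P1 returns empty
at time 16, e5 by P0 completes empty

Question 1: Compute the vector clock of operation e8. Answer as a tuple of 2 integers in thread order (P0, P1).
Answer: (1, 4)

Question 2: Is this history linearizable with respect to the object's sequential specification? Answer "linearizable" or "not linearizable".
a witness: e1, e2, e3, e4, e5, e6, e7, e8
after step 1 (e1 offer(17)): queue <17>
after step 2 (e2 offer(14)): queue <17,14>
after step 3 (e3 poll() → 17): queue <14>
after step 4 (e4 poll() → 14): queue <>
after step 5 (e5 poll() → empty): queue <>
after step 6 (e6 poll() → empty): queue <>
after step 7 (e7 poll() → empty): queue <>
after step 8 (e8 poll() → empty): queue <>

linearizable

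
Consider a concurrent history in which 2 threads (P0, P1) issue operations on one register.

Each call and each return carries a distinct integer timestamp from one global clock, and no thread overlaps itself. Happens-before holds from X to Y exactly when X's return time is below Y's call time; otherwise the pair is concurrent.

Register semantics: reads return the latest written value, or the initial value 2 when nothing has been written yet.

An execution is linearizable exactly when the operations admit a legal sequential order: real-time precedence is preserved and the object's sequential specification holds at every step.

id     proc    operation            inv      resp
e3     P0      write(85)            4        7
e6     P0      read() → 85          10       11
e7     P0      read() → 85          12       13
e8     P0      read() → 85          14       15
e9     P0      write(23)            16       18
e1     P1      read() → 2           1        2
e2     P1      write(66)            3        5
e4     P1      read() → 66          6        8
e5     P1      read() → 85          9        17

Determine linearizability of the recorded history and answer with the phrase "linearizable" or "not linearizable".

one valid linearization: e1, e2, e4, e3, e5, e6, e7, e8, e9
1. e1 read() → 2, leaving value 2
2. e2 write(66), leaving value 66
3. e4 read() → 66, leaving value 66
4. e3 write(85), leaving value 85
5. e5 read() → 85, leaving value 85
6. e6 read() → 85, leaving value 85
7. e7 read() → 85, leaving value 85
8. e8 read() → 85, leaving value 85
9. e9 write(23), leaving value 23

linearizable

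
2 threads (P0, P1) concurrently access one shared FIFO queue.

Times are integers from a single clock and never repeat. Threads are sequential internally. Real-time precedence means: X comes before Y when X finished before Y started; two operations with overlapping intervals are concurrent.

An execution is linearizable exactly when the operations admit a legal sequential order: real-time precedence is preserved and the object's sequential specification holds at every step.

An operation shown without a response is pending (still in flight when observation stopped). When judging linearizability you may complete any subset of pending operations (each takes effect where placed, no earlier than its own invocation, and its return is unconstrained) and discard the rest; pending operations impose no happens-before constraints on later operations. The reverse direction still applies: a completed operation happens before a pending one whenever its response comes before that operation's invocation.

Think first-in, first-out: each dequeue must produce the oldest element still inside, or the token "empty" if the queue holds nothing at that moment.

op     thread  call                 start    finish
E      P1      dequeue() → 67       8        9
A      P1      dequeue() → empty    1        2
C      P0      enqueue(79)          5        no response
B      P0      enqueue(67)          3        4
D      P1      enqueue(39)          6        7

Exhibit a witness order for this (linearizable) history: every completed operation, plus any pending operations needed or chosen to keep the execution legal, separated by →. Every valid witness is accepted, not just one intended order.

after step 1 (A dequeue() → empty): queue <>
after step 2 (B enqueue(67)): queue <67>
after step 3 (C enqueue(79) (pending, included)): queue <67,79>
after step 4 (D enqueue(39)): queue <67,79,39>
after step 5 (E dequeue() → 67): queue <79,39>

A → B → C → D → E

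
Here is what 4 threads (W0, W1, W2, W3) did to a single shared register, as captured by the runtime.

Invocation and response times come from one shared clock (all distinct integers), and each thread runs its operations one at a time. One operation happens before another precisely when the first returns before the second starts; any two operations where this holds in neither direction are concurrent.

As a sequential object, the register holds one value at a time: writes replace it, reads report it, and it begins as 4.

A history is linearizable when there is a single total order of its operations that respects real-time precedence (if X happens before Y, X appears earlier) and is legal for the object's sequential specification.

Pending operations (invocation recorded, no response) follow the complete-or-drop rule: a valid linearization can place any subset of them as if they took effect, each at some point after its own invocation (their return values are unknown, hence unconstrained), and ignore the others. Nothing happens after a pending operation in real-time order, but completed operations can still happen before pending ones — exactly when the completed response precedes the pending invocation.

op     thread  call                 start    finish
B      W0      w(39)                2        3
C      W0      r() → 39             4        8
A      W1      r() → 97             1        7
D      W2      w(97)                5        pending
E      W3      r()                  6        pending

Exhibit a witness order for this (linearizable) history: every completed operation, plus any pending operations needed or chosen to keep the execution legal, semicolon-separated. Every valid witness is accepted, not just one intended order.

after step 1 (B w(39)): value 39
after step 2 (C r() → 39): value 39
after step 3 (D w(97) (pending, included)): value 97
after step 4 (A r() → 97): value 97

B; C; D; A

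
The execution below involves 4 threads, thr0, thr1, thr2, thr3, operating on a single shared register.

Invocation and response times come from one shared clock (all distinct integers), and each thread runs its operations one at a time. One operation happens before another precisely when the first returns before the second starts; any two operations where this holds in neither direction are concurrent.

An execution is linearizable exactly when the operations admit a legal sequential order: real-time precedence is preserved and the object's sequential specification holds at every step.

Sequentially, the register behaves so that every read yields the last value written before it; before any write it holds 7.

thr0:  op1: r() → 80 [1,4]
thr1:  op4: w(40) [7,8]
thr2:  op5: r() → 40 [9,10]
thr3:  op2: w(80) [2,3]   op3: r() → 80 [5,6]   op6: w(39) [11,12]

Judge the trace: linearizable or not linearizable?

linearizable

a witness: op2, op1, op3, op4, op5, op6
step 1: op2 w(80) — value 80
step 2: op1 r() → 80 — value 80
step 3: op3 r() → 80 — value 80
step 4: op4 w(40) — value 40
step 5: op5 r() → 40 — value 40
step 6: op6 w(39) — value 39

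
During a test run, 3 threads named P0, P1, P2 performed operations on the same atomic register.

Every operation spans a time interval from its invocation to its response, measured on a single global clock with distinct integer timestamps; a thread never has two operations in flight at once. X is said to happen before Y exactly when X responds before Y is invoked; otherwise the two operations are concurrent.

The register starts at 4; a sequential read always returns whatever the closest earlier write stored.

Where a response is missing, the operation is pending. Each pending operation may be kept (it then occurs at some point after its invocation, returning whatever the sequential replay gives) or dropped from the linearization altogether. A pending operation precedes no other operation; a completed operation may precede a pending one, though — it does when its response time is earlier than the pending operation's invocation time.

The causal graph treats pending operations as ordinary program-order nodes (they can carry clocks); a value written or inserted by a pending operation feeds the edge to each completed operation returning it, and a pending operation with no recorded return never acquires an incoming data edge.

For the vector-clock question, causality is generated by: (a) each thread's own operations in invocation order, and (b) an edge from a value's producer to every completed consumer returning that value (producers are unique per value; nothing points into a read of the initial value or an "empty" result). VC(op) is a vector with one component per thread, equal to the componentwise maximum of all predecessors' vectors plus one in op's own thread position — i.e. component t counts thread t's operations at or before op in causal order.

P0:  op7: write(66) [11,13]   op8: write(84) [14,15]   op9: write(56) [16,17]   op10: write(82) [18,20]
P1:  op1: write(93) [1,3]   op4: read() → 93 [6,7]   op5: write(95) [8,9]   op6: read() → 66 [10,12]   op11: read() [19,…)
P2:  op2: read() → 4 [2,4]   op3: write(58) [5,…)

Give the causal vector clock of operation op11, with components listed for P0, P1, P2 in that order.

(1, 5, 0)

no predecessors for op2 (invoked 2): P2 increments from zero → (0, 0, 1)
no predecessors for op1 (invoked 1): P1 increments from zero → (0, 1, 0)
no predecessors for op7 (invoked 11): P0 increments from zero → (1, 0, 0)
invoked at 5, op3 merges VC(op2)=(0, 0, 1) and bumps P2's slot → (0, 0, 2)
invoked at 6, op4 merges VC(op1)=(0, 1, 0) and bumps P1's slot → (0, 2, 0)
invoked at 14, op8 merges VC(op7)=(1, 0, 0) and bumps P0's slot → (2, 0, 0)
invoked at 8, op5 merges VC(op4)=(0, 2, 0) and bumps P1's slot → (0, 3, 0)
invoked at 16, op9 merges VC(op8)=(2, 0, 0) and bumps P0's slot → (3, 0, 0)
invoked at 18, op10 merges VC(op9)=(3, 0, 0) and bumps P0's slot → (4, 0, 0)
invoked at 10, op6 merges VC(op5)=(0, 3, 0), VC(op7)=(1, 0, 0) and bumps P1's slot → (1, 4, 0)
invoked at 19, op11 merges VC(op6)=(1, 4, 0) and bumps P1's slot → (1, 5, 0)
target: VC(op11) = (1, 5, 0)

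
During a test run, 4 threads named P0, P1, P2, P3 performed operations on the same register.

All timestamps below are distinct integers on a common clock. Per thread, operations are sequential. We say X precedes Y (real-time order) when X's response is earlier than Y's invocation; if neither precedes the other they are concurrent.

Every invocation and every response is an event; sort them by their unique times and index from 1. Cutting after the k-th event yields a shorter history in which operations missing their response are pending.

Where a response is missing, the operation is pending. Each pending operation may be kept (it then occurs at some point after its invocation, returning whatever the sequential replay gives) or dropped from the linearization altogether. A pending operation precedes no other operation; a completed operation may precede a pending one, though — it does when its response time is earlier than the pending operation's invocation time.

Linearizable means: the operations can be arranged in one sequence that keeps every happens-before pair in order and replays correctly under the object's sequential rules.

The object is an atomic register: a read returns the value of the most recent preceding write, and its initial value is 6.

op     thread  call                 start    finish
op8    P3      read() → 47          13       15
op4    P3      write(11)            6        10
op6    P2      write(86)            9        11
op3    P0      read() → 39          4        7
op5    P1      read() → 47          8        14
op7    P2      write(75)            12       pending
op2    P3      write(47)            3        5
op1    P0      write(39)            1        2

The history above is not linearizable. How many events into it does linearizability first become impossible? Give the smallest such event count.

15

events 1..14 are still linearizable — one witness is op1, op3, op2, op5, op4, op6:
after step 1 (op1 write(39)): value 39
after step 2 (op3 read() → 39): value 39
after step 3 (op2 write(47)): value 47
after step 4 (op5 read() → 47): value 47
after step 5 (op4 write(11)): value 11
after step 6 (op6 write(86)): value 86
include event 15 — op8 responding at 15 — and every candidate order breaks
include/drop combinations of the 1 pending operation (op7) were all tried; none helps
e.g. op1, op2, op3, op4, op5, op6, op8 (pending dropped): illegal at step 3, since op3 read() → 39 cannot apply there
e.g. op1, op2, op3, op4, op6, op5, op8 (pending dropped): illegal at step 3, since op3 read() → 39 cannot apply there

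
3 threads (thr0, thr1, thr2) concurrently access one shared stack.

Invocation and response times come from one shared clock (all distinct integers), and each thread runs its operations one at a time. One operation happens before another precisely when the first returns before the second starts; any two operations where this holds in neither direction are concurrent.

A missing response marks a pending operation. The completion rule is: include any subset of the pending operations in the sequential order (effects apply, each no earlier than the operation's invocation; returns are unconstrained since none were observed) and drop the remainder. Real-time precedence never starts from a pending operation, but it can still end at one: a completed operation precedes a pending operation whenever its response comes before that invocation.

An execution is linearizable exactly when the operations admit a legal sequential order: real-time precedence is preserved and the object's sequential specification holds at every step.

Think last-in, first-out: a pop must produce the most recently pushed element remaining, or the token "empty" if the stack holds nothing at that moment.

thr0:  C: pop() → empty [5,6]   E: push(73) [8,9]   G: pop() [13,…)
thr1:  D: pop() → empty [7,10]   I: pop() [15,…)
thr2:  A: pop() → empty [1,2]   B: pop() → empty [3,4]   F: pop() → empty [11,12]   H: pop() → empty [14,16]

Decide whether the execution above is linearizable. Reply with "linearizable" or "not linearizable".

through event 11 a valid linearization exists; event 12 (F responding at time 12) ends that
no legal order exists: 2 real-time-consistent candidates over 6 completed stack operations, all rejected
for example A, B, C, D, E, F fails at step 6: F pop() → empty is not legal there
for example A, B, C, E, D, F fails at step 5: D pop() → empty is not legal there

not linearizable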